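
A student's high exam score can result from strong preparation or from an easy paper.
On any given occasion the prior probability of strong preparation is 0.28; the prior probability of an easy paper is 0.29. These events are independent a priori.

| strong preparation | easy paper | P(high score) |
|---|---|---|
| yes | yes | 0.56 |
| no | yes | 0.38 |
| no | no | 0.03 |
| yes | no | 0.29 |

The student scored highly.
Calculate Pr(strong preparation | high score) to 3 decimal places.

Pr(strong preparation | high score) ≈ 0.521

Numerator (weight on configurations with strong preparation): 0.057652 + 0.045472 = 0.103124
Denominator P(high score): 0.03*0.72*0.71 + 0.38*0.72*0.29 + 0.29*0.28*0.71 + 0.56*0.28*0.29 = 0.197804
P(strong preparation | high score) = 0.103124/0.197804 ≈ 0.521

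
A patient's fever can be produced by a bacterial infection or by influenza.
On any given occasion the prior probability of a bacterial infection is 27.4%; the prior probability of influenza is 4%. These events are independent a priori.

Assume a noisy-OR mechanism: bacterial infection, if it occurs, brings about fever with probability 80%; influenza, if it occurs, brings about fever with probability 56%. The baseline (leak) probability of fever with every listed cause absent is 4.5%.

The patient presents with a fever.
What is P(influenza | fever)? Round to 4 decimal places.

P(influenza | fever) ≈ 0.0992

Under noisy-OR, P(fever | causes) = 1 − (1−0.045)·∏(1−qᵢ) over the active causes.
Sum P(fever|·) weighted by the priors over the 4 (bacterial infection, influenza) configurations:
  P(fever) = 0.045×0.726×0.96 + 0.5798×0.726×0.04 + 0.809×0.274×0.96 + 0.91596×0.274×0.04
        = 0.031363 + 0.016837 + 0.212799 + 0.010039 = 0.271038
The terms with influenza present sum to 0.026876, so
  P(influenza | fever) = 0.026876 / 0.271038 ≈ 0.0992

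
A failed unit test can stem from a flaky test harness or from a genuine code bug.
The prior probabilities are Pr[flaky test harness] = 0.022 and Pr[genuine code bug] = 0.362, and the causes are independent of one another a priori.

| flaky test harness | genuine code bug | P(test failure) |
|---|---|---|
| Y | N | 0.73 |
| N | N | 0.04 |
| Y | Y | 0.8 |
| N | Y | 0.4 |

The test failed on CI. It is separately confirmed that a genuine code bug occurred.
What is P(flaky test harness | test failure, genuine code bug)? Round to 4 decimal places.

P(flaky test harness | test failure, genuine code bug) ≈ 0.0431

For the numerator, keep only flaky test harness=true terms: 0.8*0.022 = 0.017600
Denominator P(test failure | genuine code bug): 0.4*0.978 + 0.8*0.022 = 0.408800
Posterior = 0.017600 / 0.408800 ≈ 0.0431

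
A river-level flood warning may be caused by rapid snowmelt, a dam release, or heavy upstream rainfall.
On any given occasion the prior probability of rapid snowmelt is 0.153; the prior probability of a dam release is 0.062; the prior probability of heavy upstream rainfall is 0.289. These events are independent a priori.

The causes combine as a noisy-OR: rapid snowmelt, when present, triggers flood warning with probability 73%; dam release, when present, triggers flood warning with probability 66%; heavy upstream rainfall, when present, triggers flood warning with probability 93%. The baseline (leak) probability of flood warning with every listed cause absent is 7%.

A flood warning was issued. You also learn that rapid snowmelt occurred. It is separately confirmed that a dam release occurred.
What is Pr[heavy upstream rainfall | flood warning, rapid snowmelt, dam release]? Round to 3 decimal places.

Under noisy-OR, P(flood warning | causes) = 1 − (1−0.07)·∏(1−qᵢ) over the active causes.
Sum P(flood warning|·) weighted by the priors over both values of heavy upstream rainfall:
  P(flood warning | rapid snowmelt, dam release) = 0.914626·0.711 + 0.994024·0.289
        = 0.650299 + 0.287273 = 0.937572
The terms with heavy upstream rainfall present sum to 0.287273, so
  P(heavy upstream rainfall | flood warning, rapid snowmelt, dam release) = 0.287273 / 0.937572 ≈ 0.306

Pr[heavy upstream rainfall | flood warning, rapid snowmelt, dam release] ≈ 0.306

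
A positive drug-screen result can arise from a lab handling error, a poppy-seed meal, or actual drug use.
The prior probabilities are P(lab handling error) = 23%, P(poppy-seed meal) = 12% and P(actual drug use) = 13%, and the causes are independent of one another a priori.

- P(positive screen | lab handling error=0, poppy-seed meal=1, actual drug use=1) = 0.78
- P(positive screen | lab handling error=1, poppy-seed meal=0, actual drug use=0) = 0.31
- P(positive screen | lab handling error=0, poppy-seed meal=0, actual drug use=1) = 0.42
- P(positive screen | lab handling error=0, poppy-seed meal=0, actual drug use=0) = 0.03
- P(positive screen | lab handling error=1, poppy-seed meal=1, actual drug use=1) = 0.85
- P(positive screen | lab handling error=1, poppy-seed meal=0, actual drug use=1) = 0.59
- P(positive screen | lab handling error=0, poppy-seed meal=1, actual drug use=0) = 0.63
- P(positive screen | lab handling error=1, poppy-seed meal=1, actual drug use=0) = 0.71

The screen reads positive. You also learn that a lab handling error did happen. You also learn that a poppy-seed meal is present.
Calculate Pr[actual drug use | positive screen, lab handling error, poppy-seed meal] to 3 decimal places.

Pr[actual drug use | positive screen, lab handling error, poppy-seed meal] ≈ 0.152

By total probability over both values of actual drug use:
  P(positive screen | lab handling error, poppy-seed meal) = 0.71·0.87 + 0.85·0.13
        = 0.617700 + 0.110500 = 0.728200
Configurations with actual drug use contribute 0.110500, so
  P(actual drug use | positive screen, lab handling error, poppy-seed meal) = 0.110500 / 0.728200 ≈ 0.152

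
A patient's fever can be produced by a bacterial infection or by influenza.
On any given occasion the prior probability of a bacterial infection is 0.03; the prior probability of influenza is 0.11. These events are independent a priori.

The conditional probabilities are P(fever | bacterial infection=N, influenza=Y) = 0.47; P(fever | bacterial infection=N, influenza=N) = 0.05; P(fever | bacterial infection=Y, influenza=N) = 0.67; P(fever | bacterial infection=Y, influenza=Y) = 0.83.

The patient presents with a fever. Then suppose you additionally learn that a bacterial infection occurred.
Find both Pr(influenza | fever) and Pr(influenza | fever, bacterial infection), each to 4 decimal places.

Pr(influenza | fever) ≈ 0.4642; Pr(influenza | fever, bacterial infection) ≈ 0.1328

By total probability over the 4 (bacterial infection, influenza) configurations:
  P(fever) = 0.05*0.97*0.89 + 0.47*0.97*0.11 + 0.67*0.03*0.89 + 0.83*0.03*0.11
        = 0.043165 + 0.050149 + 0.017889 + 0.002739 = 0.113942
The terms with influenza present sum to 0.052888, so
  P(influenza | fever) = 0.052888 / 0.113942 ≈ 0.4642

Now condition on the additional information:
By total probability over both values of influenza:
  P(fever | bacterial infection) = 0.67·0.89 + 0.83·0.11
        = 0.596300 + 0.091300 = 0.687600
The terms with influenza present sum to 0.091300, so
  P(influenza | fever, bacterial infection) = 0.091300 / 0.687600 ≈ 0.1328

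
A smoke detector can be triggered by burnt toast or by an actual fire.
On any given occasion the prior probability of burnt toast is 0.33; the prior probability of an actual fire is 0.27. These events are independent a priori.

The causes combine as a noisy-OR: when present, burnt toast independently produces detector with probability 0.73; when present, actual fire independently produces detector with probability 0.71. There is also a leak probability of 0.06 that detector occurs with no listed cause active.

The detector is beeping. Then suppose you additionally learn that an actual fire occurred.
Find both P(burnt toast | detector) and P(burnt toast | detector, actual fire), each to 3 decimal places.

Under noisy-OR, P(detector | causes) = 1 − (1−0.06)·∏(1−qᵢ) over the active causes.
P(detector) = 0.06×0.67×0.73 + 0.7274×0.67×0.27 + 0.7462×0.33×0.73 + 0.926398×0.33×0.27 = 0.029346 + 0.131587 + 0.179760 + 0.082542 = 0.423235
Of this, 0.262302 comes from 0.179760 + 0.082542 (the burnt toast=true cases).
P(burnt toast | detector) = 0.262302 / 0.423235 ≈ 0.620

Now condition on the additional information:
For the numerator, keep only burnt toast=true terms: 0.926398×0.33 = 0.305711
Normalizer over all consistent configurations: 0.7274×0.67 + 0.926398×0.33 = 0.793069
Posterior = 0.305711 / 0.793069 ≈ 0.385
Conditioning on actual fire lowers the posterior on burnt toast: the classic explaining-away effect in a common-effect structure.

P(burnt toast | detector) ≈ 0.620; P(burnt toast | detector, actual fire) ≈ 0.385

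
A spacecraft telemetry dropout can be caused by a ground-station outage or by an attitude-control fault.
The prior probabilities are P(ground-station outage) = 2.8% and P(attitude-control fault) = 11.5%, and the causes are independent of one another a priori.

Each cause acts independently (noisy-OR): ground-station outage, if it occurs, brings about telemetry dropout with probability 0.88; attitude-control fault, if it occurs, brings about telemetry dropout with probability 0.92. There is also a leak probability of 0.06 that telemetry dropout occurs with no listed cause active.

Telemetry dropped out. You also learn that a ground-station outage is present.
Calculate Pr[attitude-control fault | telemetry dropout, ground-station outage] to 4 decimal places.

Under noisy-OR, P(telemetry dropout | causes) = 1 − (1−0.06)·∏(1−qᵢ) over the active causes.
P(telemetry dropout | ground-station outage) = 0.8872·0.885 + 0.990976·0.115 = 0.785172 + 0.113962 = 0.899134
Restricting to configurations with attitude-control fault present: 0.990976·0.115 = 0.113962.
P(attitude-control fault | telemetry dropout, ground-station outage) = 0.113962 / 0.899134 ≈ 0.1267

Pr[attitude-control fault | telemetry dropout, ground-station outage] ≈ 0.1267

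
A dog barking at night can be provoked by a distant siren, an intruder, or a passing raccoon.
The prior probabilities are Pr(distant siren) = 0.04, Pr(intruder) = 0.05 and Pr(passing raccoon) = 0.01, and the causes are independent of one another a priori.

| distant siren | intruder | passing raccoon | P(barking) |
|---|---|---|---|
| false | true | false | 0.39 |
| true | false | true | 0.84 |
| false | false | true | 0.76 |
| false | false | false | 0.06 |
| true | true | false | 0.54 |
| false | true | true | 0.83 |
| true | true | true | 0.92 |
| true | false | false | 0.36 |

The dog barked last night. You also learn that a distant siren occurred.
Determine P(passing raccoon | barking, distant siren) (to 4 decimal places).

P(passing raccoon | barking, distant siren) ≈ 0.0226

P(barking | distant siren) = 0.36×0.95×0.99 + 0.84×0.95×0.01 + 0.54×0.05×0.99 + 0.92×0.05×0.01 = 0.338580 + 0.007980 + 0.026730 + 0.000460 = 0.373750
Restricting to configurations with passing raccoon present: 0.007980 + 0.000460 = 0.008440.
P(passing raccoon | barking, distant siren) = 0.008440 / 0.373750 ≈ 0.0226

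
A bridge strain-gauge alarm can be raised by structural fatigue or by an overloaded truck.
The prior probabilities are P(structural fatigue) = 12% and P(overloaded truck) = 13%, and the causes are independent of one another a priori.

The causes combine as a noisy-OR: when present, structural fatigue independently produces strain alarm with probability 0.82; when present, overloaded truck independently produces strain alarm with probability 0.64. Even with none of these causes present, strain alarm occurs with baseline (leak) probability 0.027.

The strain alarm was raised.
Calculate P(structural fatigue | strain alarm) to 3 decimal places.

P(structural fatigue | strain alarm) ≈ 0.515

Under noisy-OR, P(strain alarm | causes) = 1 − (1−0.027)·∏(1−qᵢ) over the active causes.
Numerator (weight on configurations with structural fatigue): 0.086115 + 0.014616 = 0.100731
The normalizing constant is 0.027*0.88*0.87 + 0.64972*0.88*0.13 + 0.82486*0.12*0.87 + 0.93695*0.12*0.13 = 0.195730
P(structural fatigue | strain alarm) = 0.100731/0.195730 ≈ 0.515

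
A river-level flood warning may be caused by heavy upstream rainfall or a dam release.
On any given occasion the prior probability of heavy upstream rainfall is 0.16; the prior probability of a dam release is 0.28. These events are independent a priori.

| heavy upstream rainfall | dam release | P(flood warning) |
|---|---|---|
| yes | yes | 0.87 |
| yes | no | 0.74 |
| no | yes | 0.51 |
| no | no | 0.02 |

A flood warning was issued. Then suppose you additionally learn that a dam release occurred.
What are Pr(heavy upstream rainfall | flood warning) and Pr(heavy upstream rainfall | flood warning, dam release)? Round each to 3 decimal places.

Pr(heavy upstream rainfall | flood warning) ≈ 0.485; Pr(heavy upstream rainfall | flood warning, dam release) ≈ 0.245

P(flood warning) = 0.02*0.84*0.72 + 0.51*0.84*0.28 + 0.74*0.16*0.72 + 0.87*0.16*0.28 = 0.012096 + 0.119952 + 0.085248 + 0.038976 = 0.256272
The heavy upstream rainfall-present share is 0.085248 + 0.038976 = 0.124224.
Hence the posterior is 0.124224/0.256272 ≈ 0.485.

With the extra evidence:
Enumerate both values of heavy upstream rainfall and weight by the priors:
  P(flood warning | dam release) = 0.51·0.84 + 0.87·0.16
        = 0.428400 + 0.139200 = 0.567600
Configurations with heavy upstream rainfall contribute 0.139200, so
  P(heavy upstream rainfall | flood warning, dam release) = 0.139200 / 0.567600 ≈ 0.245
This is intercausal reasoning (explaining away): once dam release accounts for the flood warning, heavy upstream rainfall becomes less likely.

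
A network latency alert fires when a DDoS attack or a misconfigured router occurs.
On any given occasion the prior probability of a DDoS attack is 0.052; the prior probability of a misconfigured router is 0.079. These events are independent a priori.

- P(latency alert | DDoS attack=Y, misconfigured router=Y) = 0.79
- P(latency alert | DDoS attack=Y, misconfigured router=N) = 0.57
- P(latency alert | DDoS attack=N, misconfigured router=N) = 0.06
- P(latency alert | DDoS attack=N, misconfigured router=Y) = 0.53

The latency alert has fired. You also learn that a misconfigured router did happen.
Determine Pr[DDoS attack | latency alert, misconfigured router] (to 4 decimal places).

Pr[DDoS attack | latency alert, misconfigured router] ≈ 0.0756

P(latency alert | misconfigured router) = 0.53*0.948 + 0.79*0.052 = 0.502440 + 0.041080 = 0.543520
The DDoS attack-present share is 0.79*0.052 = 0.041080.
So P(DDoS attack | latency alert, misconfigured router) = 0.041080/0.543520 ≈ 0.0756.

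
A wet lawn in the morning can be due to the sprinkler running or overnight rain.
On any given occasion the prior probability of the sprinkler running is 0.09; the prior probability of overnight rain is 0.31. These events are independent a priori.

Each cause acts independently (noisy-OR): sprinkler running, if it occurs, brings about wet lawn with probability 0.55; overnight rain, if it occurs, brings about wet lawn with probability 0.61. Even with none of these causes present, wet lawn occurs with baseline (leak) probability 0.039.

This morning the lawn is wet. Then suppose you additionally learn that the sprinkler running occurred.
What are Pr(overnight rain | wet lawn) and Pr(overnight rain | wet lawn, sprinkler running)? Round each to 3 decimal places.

Under noisy-OR, P(wet lawn | causes) = 1 − (1−0.039)·∏(1−qᵢ) over the active causes.
P(wet lawn) = 0.039·0.91·0.69 + 0.62521·0.91·0.31 + 0.56755·0.09·0.69 + 0.831345·0.09·0.31 = 0.024488 + 0.176372 + 0.035245 + 0.023195 = 0.259300
Restricting to configurations with overnight rain present: 0.176372 + 0.023195 = 0.199567.
Hence the posterior is 0.199567/0.259300 ≈ 0.770.

Now condition on the additional information:
P(wet lawn | sprinkler running) = 0.56755·0.69 + 0.831345·0.31 = 0.391609 + 0.257717 = 0.649326
Restricting to configurations with overnight rain present: 0.831345·0.31 = 0.257717.
Hence the posterior is 0.257717/0.649326 ≈ 0.397.

Pr(overnight rain | wet lawn) ≈ 0.770; Pr(overnight rain | wet lawn, sprinkler running) ≈ 0.397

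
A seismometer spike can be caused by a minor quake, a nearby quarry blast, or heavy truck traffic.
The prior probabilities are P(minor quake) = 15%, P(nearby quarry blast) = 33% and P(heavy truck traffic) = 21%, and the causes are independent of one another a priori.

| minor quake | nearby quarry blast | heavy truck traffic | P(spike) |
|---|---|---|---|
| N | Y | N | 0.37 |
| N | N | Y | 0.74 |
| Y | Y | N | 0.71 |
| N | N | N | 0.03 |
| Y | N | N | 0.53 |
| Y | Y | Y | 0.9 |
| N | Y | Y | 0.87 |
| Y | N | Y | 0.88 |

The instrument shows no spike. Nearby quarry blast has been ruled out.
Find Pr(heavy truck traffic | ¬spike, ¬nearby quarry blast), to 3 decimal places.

P(¬spike | ¬nearby quarry blast) = 0.97×0.85×0.79 + 0.26×0.85×0.21 + 0.47×0.15×0.79 + 0.12×0.15×0.21 = 0.651355 + 0.046410 + 0.055695 + 0.003780 = 0.757240
The heavy truck traffic-present share is 0.046410 + 0.003780 = 0.050190.
So P(heavy truck traffic | ¬spike, ¬nearby quarry blast) = 0.050190/0.757240 ≈ 0.066.

Pr(heavy truck traffic | ¬spike, ¬nearby quarry blast) ≈ 0.066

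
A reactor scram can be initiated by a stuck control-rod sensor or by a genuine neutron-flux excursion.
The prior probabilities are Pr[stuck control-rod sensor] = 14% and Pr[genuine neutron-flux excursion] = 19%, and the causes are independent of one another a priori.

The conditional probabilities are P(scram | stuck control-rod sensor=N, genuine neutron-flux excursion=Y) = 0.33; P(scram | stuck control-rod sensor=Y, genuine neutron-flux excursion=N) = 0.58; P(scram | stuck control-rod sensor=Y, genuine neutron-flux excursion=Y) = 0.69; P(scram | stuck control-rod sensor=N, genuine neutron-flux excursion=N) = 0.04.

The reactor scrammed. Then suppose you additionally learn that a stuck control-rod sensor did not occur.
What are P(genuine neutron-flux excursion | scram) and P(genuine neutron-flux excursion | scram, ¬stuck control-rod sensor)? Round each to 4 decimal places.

P(genuine neutron-flux excursion | scram) ≈ 0.4356; P(genuine neutron-flux excursion | scram, ¬stuck control-rod sensor) ≈ 0.6593

By total probability over the 4 (stuck control-rod sensor, genuine neutron-flux excursion) configurations:
  P(scram) = 0.04·0.86·0.81 + 0.33·0.86·0.19 + 0.58·0.14·0.81 + 0.69·0.14·0.19
        = 0.027864 + 0.053922 + 0.065772 + 0.018354 = 0.165912
The terms with genuine neutron-flux excursion present sum to 0.072276, so
  P(genuine neutron-flux excursion | scram) = 0.072276 / 0.165912 ≈ 0.4356

With the extra evidence:
P(scram | ¬stuck control-rod sensor) = 0.04*0.81 + 0.33*0.19 = 0.032400 + 0.062700 = 0.095100
Of this, 0.062700 comes from 0.33*0.19 (the genuine neutron-flux excursion=true cases).
Hence the posterior is 0.062700/0.095100 ≈ 0.6593.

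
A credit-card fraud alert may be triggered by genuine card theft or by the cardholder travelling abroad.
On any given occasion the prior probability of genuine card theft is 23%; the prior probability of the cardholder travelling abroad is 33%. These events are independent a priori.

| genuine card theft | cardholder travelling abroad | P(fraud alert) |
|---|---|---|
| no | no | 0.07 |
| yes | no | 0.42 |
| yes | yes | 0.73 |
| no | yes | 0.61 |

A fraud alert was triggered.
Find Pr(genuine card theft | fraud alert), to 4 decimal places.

Pr(genuine card theft | fraud alert) ≈ 0.3860

Sum P(fraud alert|·) weighted by the priors over the 4 (genuine card theft, cardholder travelling abroad) configurations:
  P(fraud alert) = 0.07·0.77·0.67 + 0.61·0.77·0.33 + 0.42·0.23·0.67 + 0.73·0.23·0.33
        = 0.036113 + 0.155001 + 0.064722 + 0.055407 = 0.311243
Keeping only the genuine card theft-present terms gives 0.120129, so
  P(genuine card theft | fraud alert) = 0.120129 / 0.311243 ≈ 0.3860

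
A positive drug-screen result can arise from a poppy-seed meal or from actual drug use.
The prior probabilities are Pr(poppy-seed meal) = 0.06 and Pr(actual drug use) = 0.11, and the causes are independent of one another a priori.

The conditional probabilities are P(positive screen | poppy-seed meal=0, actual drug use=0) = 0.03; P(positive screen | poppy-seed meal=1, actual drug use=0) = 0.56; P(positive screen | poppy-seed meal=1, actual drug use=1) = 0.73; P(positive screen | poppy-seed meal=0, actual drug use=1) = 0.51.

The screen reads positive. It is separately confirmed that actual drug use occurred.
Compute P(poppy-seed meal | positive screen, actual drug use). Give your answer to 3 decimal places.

P(poppy-seed meal | positive screen, actual drug use) ≈ 0.084

For the numerator, keep only poppy-seed meal=true terms: 0.73*0.06 = 0.043800
The normalizing constant is 0.51*0.94 + 0.73*0.06 = 0.523200
P(poppy-seed meal | positive screen, actual drug use) = 0.043800/0.523200 ≈ 0.084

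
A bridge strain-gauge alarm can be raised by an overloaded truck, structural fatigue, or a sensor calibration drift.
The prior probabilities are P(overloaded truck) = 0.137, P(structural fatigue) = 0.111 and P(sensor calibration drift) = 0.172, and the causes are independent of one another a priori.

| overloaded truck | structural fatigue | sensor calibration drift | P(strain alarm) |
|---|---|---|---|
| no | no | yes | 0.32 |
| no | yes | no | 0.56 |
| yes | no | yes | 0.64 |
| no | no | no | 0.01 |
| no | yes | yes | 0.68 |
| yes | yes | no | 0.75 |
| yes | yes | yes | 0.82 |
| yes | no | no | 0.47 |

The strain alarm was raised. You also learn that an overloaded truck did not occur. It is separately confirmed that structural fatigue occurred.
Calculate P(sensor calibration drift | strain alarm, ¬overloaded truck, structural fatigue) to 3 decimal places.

P(sensor calibration drift | strain alarm, ¬overloaded truck, structural fatigue) ≈ 0.201

Sum P(strain alarm|·) weighted by the priors over both values of sensor calibration drift:
  P(strain alarm | ¬overloaded truck, structural fatigue) = 0.56·0.828 + 0.68·0.172
        = 0.463680 + 0.116960 = 0.580640
Configurations with sensor calibration drift contribute 0.116960, so
  P(sensor calibration drift | strain alarm, ¬overloaded truck, structural fatigue) = 0.116960 / 0.580640 ≈ 0.201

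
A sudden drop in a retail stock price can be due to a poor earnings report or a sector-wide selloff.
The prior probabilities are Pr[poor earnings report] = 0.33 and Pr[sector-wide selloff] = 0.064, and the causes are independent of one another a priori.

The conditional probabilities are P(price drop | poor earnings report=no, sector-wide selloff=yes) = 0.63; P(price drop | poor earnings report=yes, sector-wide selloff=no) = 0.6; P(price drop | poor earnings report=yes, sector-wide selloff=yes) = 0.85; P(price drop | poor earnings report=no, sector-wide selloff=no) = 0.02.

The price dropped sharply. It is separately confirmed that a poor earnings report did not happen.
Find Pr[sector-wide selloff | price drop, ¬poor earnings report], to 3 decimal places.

Pr[sector-wide selloff | price drop, ¬poor earnings report] ≈ 0.683

For the numerator, keep only sector-wide selloff=true terms: 0.63×0.064 = 0.040320
Denominator P(price drop | ¬poor earnings report): 0.02×0.936 + 0.63×0.064 = 0.059040
Posterior = 0.040320 / 0.059040 ≈ 0.683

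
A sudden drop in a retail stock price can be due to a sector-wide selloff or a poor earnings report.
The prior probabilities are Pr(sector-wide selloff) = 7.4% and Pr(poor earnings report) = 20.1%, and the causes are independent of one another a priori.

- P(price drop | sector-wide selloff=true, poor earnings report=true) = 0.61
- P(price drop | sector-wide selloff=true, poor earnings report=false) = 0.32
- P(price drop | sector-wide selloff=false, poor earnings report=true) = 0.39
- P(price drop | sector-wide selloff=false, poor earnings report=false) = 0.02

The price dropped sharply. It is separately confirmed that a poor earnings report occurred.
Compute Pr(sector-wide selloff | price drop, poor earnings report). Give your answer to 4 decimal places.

Pr(sector-wide selloff | price drop, poor earnings report) ≈ 0.1111

P(price drop | poor earnings report) = 0.39×0.926 + 0.61×0.074 = 0.361140 + 0.045140 = 0.406280
The sector-wide selloff-present share is 0.61×0.074 = 0.045140.
So P(sector-wide selloff | price drop, poor earnings report) = 0.045140/0.406280 ≈ 0.1111.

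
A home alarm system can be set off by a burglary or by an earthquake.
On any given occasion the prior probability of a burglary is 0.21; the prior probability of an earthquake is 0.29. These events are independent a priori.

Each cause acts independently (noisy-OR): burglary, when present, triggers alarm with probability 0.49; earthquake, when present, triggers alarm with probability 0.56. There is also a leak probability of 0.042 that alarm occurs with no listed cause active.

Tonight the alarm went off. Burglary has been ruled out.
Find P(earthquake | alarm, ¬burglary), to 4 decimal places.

P(earthquake | alarm, ¬burglary) ≈ 0.8491

Under noisy-OR, P(alarm | causes) = 1 − (1−0.042)·∏(1−qᵢ) over the active causes.
P(alarm | ¬burglary) = 0.042×0.71 + 0.57848×0.29 = 0.029820 + 0.167759 = 0.197579
Of this, 0.167759 comes from 0.57848×0.29 (the earthquake=true cases).
P(earthquake | alarm, ¬burglary) = 0.167759 / 0.197579 ≈ 0.8491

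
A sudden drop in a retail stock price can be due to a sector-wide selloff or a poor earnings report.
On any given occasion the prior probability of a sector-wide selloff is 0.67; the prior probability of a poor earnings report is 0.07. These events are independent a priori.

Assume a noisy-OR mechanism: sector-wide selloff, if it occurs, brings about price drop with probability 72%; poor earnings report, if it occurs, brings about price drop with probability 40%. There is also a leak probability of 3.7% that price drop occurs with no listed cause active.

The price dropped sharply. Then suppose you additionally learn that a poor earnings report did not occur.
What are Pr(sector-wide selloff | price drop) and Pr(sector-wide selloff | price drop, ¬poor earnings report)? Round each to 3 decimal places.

Under noisy-OR, P(price drop | causes) = 1 − (1−0.037)·∏(1−qᵢ) over the active causes.
Sum P(price drop|·) weighted by the priors over the 4 (sector-wide selloff, poor earnings report) configurations:
  P(price drop) = 0.037·0.33·0.93 + 0.4222·0.33·0.07 + 0.73036·0.67·0.93 + 0.838216·0.67·0.07
        = 0.011355 + 0.009753 + 0.455087 + 0.039312 = 0.515507
Keeping only the sector-wide selloff-present terms gives 0.494399, so
  P(sector-wide selloff | price drop) = 0.494399 / 0.515507 ≈ 0.959

Now condition on the additional information:
Weight on sector-wide selloff=true, given the evidence: 0.73036×0.67 = 0.489341
The normalizing constant is 0.037×0.33 + 0.73036×0.67 = 0.501551
P(sector-wide selloff | price drop, ¬poor earnings report) = 0.489341/0.501551 ≈ 0.976
With poor earnings report excluded, sector-wide selloff must carry more of the explanatory weight for the price drop.

Pr(sector-wide selloff | price drop) ≈ 0.959; Pr(sector-wide selloff | price drop, ¬poor earnings report) ≈ 0.976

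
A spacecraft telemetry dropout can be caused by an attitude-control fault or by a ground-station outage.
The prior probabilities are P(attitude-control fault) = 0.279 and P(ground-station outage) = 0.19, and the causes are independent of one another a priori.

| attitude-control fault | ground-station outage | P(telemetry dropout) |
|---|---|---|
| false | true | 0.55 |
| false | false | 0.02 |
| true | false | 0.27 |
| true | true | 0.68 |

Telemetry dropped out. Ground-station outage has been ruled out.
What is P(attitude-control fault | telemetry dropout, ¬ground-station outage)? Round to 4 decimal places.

P(attitude-control fault | telemetry dropout, ¬ground-station outage) ≈ 0.8393

Enumerate both values of attitude-control fault and weight by the priors:
  P(telemetry dropout | ¬ground-station outage) = 0.02*0.721 + 0.27*0.279
        = 0.014420 + 0.075330 = 0.089750
Configurations with attitude-control fault contribute 0.075330, so
  P(attitude-control fault | telemetry dropout, ¬ground-station outage) = 0.075330 / 0.089750 ≈ 0.8393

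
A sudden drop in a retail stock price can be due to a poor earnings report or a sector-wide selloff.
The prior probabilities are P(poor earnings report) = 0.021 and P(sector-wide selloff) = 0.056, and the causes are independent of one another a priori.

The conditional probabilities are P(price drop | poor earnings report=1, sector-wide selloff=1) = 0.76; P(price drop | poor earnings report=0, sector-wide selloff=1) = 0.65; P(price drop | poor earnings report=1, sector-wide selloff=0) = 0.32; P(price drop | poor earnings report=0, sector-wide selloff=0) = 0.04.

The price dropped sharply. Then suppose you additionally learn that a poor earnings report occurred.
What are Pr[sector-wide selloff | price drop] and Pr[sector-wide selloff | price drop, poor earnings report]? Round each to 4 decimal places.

P(price drop) = 0.04·0.979·0.944 + 0.65·0.979·0.056 + 0.32·0.021·0.944 + 0.76·0.021·0.056 = 0.036967 + 0.035636 + 0.006344 + 0.000894 = 0.079841
Restricting to configurations with sector-wide selloff present: 0.035636 + 0.000894 = 0.036530.
So P(sector-wide selloff | price drop) = 0.036530/0.079841 ≈ 0.4575.

Now also conditioning on poor earnings report=true:
For the numerator, keep only sector-wide selloff=true terms: 0.76×0.056 = 0.042560
The normalizing constant is 0.32×0.944 + 0.76×0.056 = 0.344640
P(sector-wide selloff | price drop, poor earnings report) = 0.042560/0.344640 ≈ 0.1235

Pr[sector-wide selloff | price drop] ≈ 0.4575; Pr[sector-wide selloff | price drop, poor earnings report] ≈ 0.1235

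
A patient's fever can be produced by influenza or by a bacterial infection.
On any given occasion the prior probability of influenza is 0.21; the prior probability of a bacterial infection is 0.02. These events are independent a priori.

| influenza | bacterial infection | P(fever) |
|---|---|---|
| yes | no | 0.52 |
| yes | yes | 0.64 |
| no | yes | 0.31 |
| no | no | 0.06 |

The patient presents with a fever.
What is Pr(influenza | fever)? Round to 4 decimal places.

Pr(influenza | fever) ≈ 0.6812

P(fever) = 0.06×0.79×0.98 + 0.31×0.79×0.02 + 0.52×0.21×0.98 + 0.64×0.21×0.02 = 0.046452 + 0.004898 + 0.107016 + 0.002688 = 0.161054
The influenza-present share is 0.107016 + 0.002688 = 0.109704.
Hence the posterior is 0.109704/0.161054 ≈ 0.6812.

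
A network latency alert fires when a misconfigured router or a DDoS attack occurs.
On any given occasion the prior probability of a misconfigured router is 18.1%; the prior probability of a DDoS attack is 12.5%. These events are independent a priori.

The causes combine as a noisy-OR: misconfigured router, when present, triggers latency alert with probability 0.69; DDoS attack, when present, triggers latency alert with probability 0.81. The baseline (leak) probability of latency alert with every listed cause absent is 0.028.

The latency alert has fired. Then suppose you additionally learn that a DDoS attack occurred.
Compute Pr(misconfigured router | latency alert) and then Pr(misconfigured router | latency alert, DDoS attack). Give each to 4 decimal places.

Under noisy-OR, P(latency alert | causes) = 1 − (1−0.028)·∏(1−qᵢ) over the active causes.
P(latency alert) = 0.028×0.819×0.875 + 0.81532×0.819×0.125 + 0.69868×0.181×0.875 + 0.942749×0.181×0.125 = 0.020065 + 0.083468 + 0.110653 + 0.021330 = 0.235516
Of this, 0.131983 comes from 0.110653 + 0.021330 (the misconfigured router=true cases).
So P(misconfigured router | latency alert) = 0.131983/0.235516 ≈ 0.5604.

Now condition on the additional information:
Numerator (weight on configurations with misconfigured router): 0.942749*0.181 = 0.170638
The normalizing constant is 0.81532*0.819 + 0.942749*0.181 = 0.838385
Posterior = 0.170638 / 0.838385 ≈ 0.2035
— DDoS attack explains away the evidence for misconfigured router.

Pr(misconfigured router | latency alert) ≈ 0.5604; Pr(misconfigured router | latency alert, DDoS attack) ≈ 0.2035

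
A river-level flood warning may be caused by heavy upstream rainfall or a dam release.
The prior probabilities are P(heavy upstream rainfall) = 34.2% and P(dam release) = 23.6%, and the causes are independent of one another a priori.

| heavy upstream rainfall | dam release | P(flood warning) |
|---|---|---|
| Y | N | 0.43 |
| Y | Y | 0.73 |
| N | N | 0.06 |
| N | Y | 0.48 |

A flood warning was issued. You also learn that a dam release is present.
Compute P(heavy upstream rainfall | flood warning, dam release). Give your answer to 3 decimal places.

P(heavy upstream rainfall | flood warning, dam release) ≈ 0.441

Enumerate both values of heavy upstream rainfall and weight by the priors:
  P(flood warning | dam release) = 0.48*0.658 + 0.73*0.342
        = 0.315840 + 0.249660 = 0.565500
Configurations with heavy upstream rainfall contribute 0.249660, so
  P(heavy upstream rainfall | flood warning, dam release) = 0.249660 / 0.565500 ≈ 0.441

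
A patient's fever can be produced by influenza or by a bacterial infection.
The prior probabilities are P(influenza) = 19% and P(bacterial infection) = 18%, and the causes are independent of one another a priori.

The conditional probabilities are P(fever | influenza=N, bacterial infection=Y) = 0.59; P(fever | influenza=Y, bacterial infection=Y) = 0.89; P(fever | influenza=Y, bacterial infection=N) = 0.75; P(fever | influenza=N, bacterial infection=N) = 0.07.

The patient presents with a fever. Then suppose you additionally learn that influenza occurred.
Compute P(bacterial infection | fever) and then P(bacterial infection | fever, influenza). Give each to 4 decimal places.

For the numerator, keep only bacterial infection=true terms: 0.086022 + 0.030438 = 0.116460
The normalizing constant is 0.07×0.81×0.82 + 0.59×0.81×0.18 + 0.75×0.19×0.82 + 0.89×0.19×0.18 = 0.279804
P(bacterial infection | fever) = 0.116460/0.279804 ≈ 0.4162

With the extra evidence:
Enumerate both values of bacterial infection and weight by the priors:
  P(fever | influenza) = 0.75*0.82 + 0.89*0.18
        = 0.615000 + 0.160200 = 0.775200
Configurations with bacterial infection contribute 0.160200, so
  P(bacterial infection | fever, influenza) = 0.160200 / 0.775200 ≈ 0.2067

P(bacterial infection | fever) ≈ 0.4162; P(bacterial infection | fever, influenza) ≈ 0.2067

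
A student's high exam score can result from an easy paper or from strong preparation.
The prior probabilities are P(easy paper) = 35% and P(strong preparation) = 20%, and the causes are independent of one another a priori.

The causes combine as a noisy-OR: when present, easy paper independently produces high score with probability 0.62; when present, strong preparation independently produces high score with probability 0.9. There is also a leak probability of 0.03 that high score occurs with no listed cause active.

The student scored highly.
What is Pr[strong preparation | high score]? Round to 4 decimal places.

Under noisy-OR, P(high score | causes) = 1 − (1−0.03)·∏(1−qᵢ) over the active causes.
For the numerator, keep only strong preparation=true terms: 0.117390 + 0.067420 = 0.184810
Normalizer over all consistent configurations: 0.03·0.65·0.8 + 0.903·0.65·0.2 + 0.6314·0.35·0.8 + 0.96314·0.35·0.2 = 0.377202
P(strong preparation | high score) = 0.184810/0.377202 ≈ 0.4899

Pr[strong preparation | high score] ≈ 0.4899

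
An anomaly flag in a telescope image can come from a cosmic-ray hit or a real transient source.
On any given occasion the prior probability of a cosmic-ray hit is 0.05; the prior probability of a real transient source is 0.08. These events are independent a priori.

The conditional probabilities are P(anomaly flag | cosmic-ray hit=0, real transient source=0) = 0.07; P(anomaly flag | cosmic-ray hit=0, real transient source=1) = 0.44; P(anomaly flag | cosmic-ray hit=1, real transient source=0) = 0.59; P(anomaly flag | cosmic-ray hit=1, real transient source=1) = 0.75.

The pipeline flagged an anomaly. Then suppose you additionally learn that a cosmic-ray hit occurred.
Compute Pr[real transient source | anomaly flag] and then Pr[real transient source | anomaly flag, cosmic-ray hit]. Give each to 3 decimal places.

Pr[real transient source | anomaly flag] ≈ 0.292; Pr[real transient source | anomaly flag, cosmic-ray hit] ≈ 0.100

P(anomaly flag) = 0.07×0.95×0.92 + 0.44×0.95×0.08 + 0.59×0.05×0.92 + 0.75×0.05×0.08 = 0.061180 + 0.033440 + 0.027140 + 0.003000 = 0.124760
Of this, 0.036440 comes from 0.033440 + 0.003000 (the real transient source=true cases).
Hence the posterior is 0.036440/0.124760 ≈ 0.292.

Now also conditioning on cosmic-ray hit=true:
By total probability over both values of real transient source:
  P(anomaly flag | cosmic-ray hit) = 0.59*0.92 + 0.75*0.08
        = 0.542800 + 0.060000 = 0.602800
The terms with real transient source present sum to 0.060000, so
  P(real transient source | anomaly flag, cosmic-ray hit) = 0.060000 / 0.602800 ≈ 0.100
— cosmic-ray hit explains away the evidence for real transient source.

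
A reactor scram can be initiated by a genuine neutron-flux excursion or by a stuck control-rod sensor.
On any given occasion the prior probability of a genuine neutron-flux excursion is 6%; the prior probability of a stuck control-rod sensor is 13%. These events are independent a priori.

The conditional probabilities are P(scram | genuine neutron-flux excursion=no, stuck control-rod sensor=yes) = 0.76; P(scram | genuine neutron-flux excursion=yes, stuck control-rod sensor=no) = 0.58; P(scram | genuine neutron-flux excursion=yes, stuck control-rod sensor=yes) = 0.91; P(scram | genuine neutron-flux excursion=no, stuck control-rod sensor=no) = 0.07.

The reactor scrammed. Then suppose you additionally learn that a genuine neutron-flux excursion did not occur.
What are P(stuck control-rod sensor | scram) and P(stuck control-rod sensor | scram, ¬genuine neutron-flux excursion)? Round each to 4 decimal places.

By total probability over the 4 (genuine neutron-flux excursion, stuck control-rod sensor) configurations:
  P(scram) = 0.07*0.94*0.87 + 0.76*0.94*0.13 + 0.58*0.06*0.87 + 0.91*0.06*0.13
        = 0.057246 + 0.092872 + 0.030276 + 0.007098 = 0.187492
Keeping only the stuck control-rod sensor-present terms gives 0.099970, so
  P(stuck control-rod sensor | scram) = 0.099970 / 0.187492 ≈ 0.5332

Now condition on the additional information:
For the numerator, keep only stuck control-rod sensor=true terms: 0.76*0.13 = 0.098800
Denominator P(scram | ¬genuine neutron-flux excursion): 0.07*0.87 + 0.76*0.13 = 0.159700
Posterior = 0.098800 / 0.159700 ≈ 0.6187
With genuine neutron-flux excursion excluded, stuck control-rod sensor must carry more of the explanatory weight for the scram.

P(stuck control-rod sensor | scram) ≈ 0.5332; P(stuck control-rod sensor | scram, ¬genuine neutron-flux excursion) ≈ 0.6187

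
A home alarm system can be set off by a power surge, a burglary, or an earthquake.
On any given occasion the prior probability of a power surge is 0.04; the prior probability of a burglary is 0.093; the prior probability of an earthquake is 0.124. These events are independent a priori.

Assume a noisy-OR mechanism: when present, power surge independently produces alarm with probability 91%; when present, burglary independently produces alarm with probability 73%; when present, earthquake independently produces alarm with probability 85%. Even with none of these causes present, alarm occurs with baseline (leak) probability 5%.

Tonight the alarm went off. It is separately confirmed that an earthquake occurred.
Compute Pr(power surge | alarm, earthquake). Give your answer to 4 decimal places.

Under noisy-OR, P(alarm | causes) = 1 − (1−0.05)·∏(1−qᵢ) over the active causes.
Numerator (weight on configurations with power surge): 0.035815 + 0.003707 = 0.039522
Normalizer over all consistent configurations: 0.8575×0.96×0.907 + 0.961525×0.96×0.093 + 0.987175×0.04×0.907 + 0.996537×0.04×0.093 = 0.872009
P(power surge | alarm, earthquake) = 0.039522/0.872009 ≈ 0.0453

Pr(power surge | alarm, earthquake) ≈ 0.0453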